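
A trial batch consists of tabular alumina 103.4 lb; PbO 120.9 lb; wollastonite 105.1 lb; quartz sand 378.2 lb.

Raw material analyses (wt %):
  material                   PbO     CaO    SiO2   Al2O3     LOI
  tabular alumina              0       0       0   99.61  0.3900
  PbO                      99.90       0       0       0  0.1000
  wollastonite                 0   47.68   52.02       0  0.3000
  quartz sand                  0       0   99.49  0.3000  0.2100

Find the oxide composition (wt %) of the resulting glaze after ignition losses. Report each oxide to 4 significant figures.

Glass mass = 706.0 lb (batch 707.6 − LOI 1.634).
Composition: PbO 17.11%, CaO 7.098%, SiO2 61.04%, Al2O3 14.75%

Full float precision is maintained in all steps; intermediates are displayed, rounded to four significant digits, as written — a single rounding yields every reported figure; the derived quantities, which include LOI, yield, glass mass, the four compositions, totals, are carried at exact precision, as given in either problem or answer, starting from the weights for 706.0 lb of glass.
What the batch supplies per oxide:
  PbO: 120.9·0.9990 = 120.8 lb
  CaO: 105.1·0.4768 = 50.11 lb
  SiO2: 105.1·0.5202 + 378.2·0.9949 = 430.9 lb
  Al2O3: 103.4·0.9961 + 378.2·0.003000 = 104.1 lb
LOI: 103.4·0.003900 + 120.9·0.001000 + 105.1·0.003000 + 378.2·0.002100 = 1.634 lb
The glass mass, total less LOI, = 707.6 − 1.634 = 706.0 lb (= Σ oxide masses)
percent by weight: oxide/glass ×100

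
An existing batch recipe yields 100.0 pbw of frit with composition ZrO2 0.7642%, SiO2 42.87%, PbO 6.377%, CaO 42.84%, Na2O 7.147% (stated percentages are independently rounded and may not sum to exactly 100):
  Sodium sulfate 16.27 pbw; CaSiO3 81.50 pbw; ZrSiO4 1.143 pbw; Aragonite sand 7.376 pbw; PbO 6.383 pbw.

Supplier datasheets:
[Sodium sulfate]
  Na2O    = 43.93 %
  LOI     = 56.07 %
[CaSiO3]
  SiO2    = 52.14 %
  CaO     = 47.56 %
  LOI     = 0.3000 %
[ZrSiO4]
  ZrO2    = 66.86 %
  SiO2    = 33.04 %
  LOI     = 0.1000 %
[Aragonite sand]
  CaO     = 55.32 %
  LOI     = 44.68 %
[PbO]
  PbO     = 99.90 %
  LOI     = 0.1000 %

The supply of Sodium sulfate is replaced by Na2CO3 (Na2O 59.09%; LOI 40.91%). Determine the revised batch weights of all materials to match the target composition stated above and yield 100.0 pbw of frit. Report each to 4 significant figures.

Revised batch per 100.0 pbw frit:
  Na2CO3: 12.10 pbw
  CaSiO3: 81.50 pbw
  ZrSiO4: 1.143 pbw
  Aragonite sand: 7.376 pbw
  PbO: 6.383 pbw
Total batch = 108.5 pbw; LOI loss = 8.498 pbw

Exact precision is kept end to end — working values are shown rounded off to 4 significant figures alongside each step — every reported figure is rounded only once; the derived quantities are carried starting from the weights per 100.0 pbw of glass in full precision (glass mass, yield, five oxide percentages, ignition loss, totals) as they appear in question or answer.
Oxide-by-oxide targets in 100.0 pbw frit:
  ZrO2: 0.7642% × 100.0 = 0.7642 pbw
  SiO2: 42.87% × 100.0 = 42.87 pbw
  PbO: 6.377% × 100.0 = 6.377 pbw
  CaO: 42.84% × 100.0 = 42.84 pbw
  Na2O: 7.147% × 100.0 = 7.147 pbw
Per-oxide balance check with the batch weights as given, relative to the basis at hand (delivered sums recover each target modulo rounding of the values):
  ZrO2: 1.143·0.6686 = 0.7642 pbw (target 0.7642 pbw)
  SiO2: 81.50·0.5214 + 1.143·0.3304 = 42.87 pbw (target 42.87 pbw)
  PbO: 6.383·0.9990 = 6.377 pbw (target 6.377 pbw)
  CaO: 81.50·0.4756 + 7.376·0.5532 = 42.84 pbw (target 42.84 pbw)
  Na2O: 12.10·0.5909 = 7.150 pbw (target 7.147 pbw)
The glass-mass cross-check: batch Σ − ignition loss = 100.0 pbw (the targets, summed, come to 100.0 pbw; against the stated basis, 100.0 pbw — rounding explains the deltas).
Summing the batch: Σ batch = 108.5 pbw; LOI loss = Σ batch·LOI = 8.498 pbw; yield = glass ÷ total batch = 92.17%.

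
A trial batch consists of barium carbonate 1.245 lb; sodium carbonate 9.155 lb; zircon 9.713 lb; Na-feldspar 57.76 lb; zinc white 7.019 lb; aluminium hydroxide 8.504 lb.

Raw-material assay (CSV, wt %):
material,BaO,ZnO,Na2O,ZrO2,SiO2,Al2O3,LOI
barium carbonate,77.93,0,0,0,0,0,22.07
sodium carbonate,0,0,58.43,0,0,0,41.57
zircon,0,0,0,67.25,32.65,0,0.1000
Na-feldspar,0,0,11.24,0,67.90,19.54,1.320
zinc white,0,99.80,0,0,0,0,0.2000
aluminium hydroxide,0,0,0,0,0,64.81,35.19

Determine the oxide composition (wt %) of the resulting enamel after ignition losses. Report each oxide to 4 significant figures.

All internal work keeps full precision at each step; working values appear, with 4-significant-digit rounding, when written out — every reported result is rounded once only; the derived quantities (the totals, six oxide percentages, ignition loss, yield, net glass mass) are recomputed at exact precision from the weighed amounts for 85.54 lb of glass, as set out in the question or the answer.
Oxide masses out of the charge:
  BaO: 1.245·0.7793 = 0.9702 lb
  ZnO: 7.019·0.9980 = 7.005 lb
  Na2O: 9.155·0.5843 + 57.76·0.1124 = 11.84 lb
  ZrO2: 9.713·0.6725 = 6.532 lb
  SiO2: 9.713·0.3265 + 57.76·0.6790 = 42.39 lb
  Al2O3: 57.76·0.1954 + 8.504·0.6481 = 16.80 lb
LOI: 1.245·0.2207 + 9.155·0.4157 + 9.713·0.001000 + 57.76·0.01320 + 7.019·0.002000 + 8.504·0.3519 = 7.859 lb
Glass = total batch minus LOI = 93.40 − 7.859 = 85.54 lb (equal to the oxide-mass sum)
wt % = oxide mass / glass mass × 100

Glass mass = 85.54 lb (batch 93.40 − LOI 7.859).
Composition: BaO 1.134%, ZnO 8.189%, Na2O 13.84%, ZrO2 7.636%, SiO2 49.56%, Al2O3 19.64%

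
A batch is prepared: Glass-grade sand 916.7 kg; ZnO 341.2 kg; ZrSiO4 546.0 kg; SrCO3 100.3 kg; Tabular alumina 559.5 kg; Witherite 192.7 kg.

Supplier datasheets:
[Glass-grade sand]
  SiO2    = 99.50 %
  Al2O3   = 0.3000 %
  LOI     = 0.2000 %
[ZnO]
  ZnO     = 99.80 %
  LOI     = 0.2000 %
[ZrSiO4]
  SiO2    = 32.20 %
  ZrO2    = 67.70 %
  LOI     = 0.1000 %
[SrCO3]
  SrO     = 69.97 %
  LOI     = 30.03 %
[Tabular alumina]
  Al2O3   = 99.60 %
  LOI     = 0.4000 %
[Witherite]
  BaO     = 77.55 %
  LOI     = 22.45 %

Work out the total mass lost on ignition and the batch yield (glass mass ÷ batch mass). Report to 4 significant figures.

Each numeric step carries full float precision end to end. Intermediates are printed rounded to 4 significant digits within the worked lines; each reported number sees exactly one rounding; the derived quantities (the yield, ignition loss, net glass mass, the totals, the six compositions) are re-derived using the weight values at 2578 kg of glass in full float precision as written in the question or the answer.
Each material's LOI contribution:
  Glass-grade sand: 916.7 × 0.002000 = 1.833 kg
  ZnO: 341.2 × 0.002000 = 0.6824 kg
  ZrSiO4: 546.0 × 0.001000 = 0.5460 kg
  SrCO3: 100.3 × 0.3003 = 30.12 kg
  Tabular alumina: 559.5 × 0.004000 = 2.238 kg
  Witherite: 192.7 × 0.2245 = 43.26 kg
Total LOI = 78.68 kg
Glass = batch − LOI = 2656 − 78.68 = 2578 kg

LOI loss = 78.68 kg; glass = 2578 kg; yield = 97.04%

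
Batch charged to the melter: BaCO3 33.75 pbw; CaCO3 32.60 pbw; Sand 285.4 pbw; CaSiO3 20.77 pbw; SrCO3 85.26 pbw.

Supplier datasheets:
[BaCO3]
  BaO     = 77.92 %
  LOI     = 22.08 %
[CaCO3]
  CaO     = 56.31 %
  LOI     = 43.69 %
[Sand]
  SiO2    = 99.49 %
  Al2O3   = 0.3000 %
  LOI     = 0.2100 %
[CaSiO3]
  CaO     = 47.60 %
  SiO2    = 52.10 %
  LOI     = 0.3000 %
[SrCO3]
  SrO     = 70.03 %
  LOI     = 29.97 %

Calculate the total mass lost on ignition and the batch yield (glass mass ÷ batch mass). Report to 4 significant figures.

All internal work keeps full precision through the solve; mid-chain values are shown, rounded to 4 significant figures, within the worked lines. Each reported number is rounded just once. Derived quantities are recomputed starting from the weights at 409.9 pbw of glass at exact precision (the yield, the five compositions, LOI, glass mass, totals), as quoted within either problem or answer.
LOI of each material in turn:
  BaCO3: 33.75 × 0.2208 = 7.452 pbw
  CaCO3: 32.60 × 0.4369 = 14.24 pbw
  Sand: 285.4 × 0.002100 = 0.5993 pbw
  CaSiO3: 20.77 × 0.003000 = 0.06231 pbw
  SrCO3: 85.26 × 0.2997 = 25.55 pbw
Total LOI = 47.91 pbw
Glass = batch − LOI = 457.8 − 47.91 = 409.9 pbw

LOI loss = 47.91 pbw; glass = 409.9 pbw; yield = 89.53%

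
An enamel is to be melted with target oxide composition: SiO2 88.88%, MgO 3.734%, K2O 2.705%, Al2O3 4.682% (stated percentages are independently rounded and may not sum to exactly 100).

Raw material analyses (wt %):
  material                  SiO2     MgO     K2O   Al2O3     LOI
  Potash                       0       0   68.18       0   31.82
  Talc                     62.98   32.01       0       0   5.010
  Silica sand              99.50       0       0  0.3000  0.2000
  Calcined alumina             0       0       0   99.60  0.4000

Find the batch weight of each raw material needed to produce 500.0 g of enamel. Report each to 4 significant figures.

Batch per 500.0 g enamel:
  Potash: 19.84 g
  Talc: 58.33 g
  Silica sand: 409.7 g
  Calcined alumina: 22.27 g
Total batch = 510.1 g; LOI loss = 10.14 g; yield = 98.01%

In-progress results are shown, rounded to four significant figures, alongside each step. The working math keeps full precision from first step to last. Every reported figure carries a single rounding — the derived quantities are computed using the weight values at 500.0 g of glass at full precision (the totals, LOI, four oxide percentages, net glass mass, the yield) exactly as shown in the problem or the answer.
Target oxide masses per 500.0 g enamel:
  SiO2: 88.88% × 500.0 = 444.4 g
  MgO: 3.734% × 500.0 = 18.67 g
  K2O: 2.705% × 500.0 = 13.52 g
  Al2O3: 4.682% × 500.0 = 23.41 g
Oxide-by-oxide audit on the weights just shown, relative to the basis at hand (each sum matches its target mass within answer rounding):
  SiO2: 58.33·0.6298 + 409.7·0.9950 = 444.4 g (target 444.4 g)
  MgO: 58.33·0.3201 = 18.67 g (target 18.67 g)
  K2O: 19.84·0.6818 = 13.53 g (target 13.52 g)
  Al2O3: 409.7·0.003000 + 22.27·0.9960 = 23.41 g (target 23.41 g)
Consistency of the glass mass: batch Σ − ignition loss = 500.0 g (the Σ of target masses is 500.0 g; versus the stated basis of 500.0 g — rounding explains the deltas).
Adding the batch up: Σ batch = 510.1 g; LOI removed, Σ of batch·LOI: 10.14 g; yield: glass divided by total = 98.01%.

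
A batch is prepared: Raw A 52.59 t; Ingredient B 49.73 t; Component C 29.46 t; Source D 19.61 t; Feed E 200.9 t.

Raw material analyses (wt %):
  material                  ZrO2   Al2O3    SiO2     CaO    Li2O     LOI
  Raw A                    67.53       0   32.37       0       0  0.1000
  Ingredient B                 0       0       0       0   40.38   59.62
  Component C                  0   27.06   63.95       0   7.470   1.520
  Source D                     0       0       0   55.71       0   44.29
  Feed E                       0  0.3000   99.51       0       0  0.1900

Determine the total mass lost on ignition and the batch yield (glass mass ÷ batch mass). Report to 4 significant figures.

The working math carries full float precision at all times. Intermediates are printed rounded to four significant figures at each printed step — every reported figure is rounded just once — the derived quantities (five oxide percentages, ignition loss, the yield, net glass mass, the totals) are computed in full precision from the batch weights per 313.1 t of glass precisely as stated by the problem or the answer.
Loss on ignition, line by line:
  Raw A: 52.59 × 0.001000 = 0.05259 t
  Ingredient B: 49.73 × 0.5962 = 29.65 t
  Component C: 29.46 × 0.01520 = 0.4478 t
  Source D: 19.61 × 0.4429 = 8.685 t
  Feed E: 200.9 × 0.001900 = 0.3817 t
Total LOI = 39.22 t
Glass = batch − LOI = 352.3 − 39.22 = 313.1 t

LOI loss = 39.22 t; glass = 313.1 t; yield = 88.87%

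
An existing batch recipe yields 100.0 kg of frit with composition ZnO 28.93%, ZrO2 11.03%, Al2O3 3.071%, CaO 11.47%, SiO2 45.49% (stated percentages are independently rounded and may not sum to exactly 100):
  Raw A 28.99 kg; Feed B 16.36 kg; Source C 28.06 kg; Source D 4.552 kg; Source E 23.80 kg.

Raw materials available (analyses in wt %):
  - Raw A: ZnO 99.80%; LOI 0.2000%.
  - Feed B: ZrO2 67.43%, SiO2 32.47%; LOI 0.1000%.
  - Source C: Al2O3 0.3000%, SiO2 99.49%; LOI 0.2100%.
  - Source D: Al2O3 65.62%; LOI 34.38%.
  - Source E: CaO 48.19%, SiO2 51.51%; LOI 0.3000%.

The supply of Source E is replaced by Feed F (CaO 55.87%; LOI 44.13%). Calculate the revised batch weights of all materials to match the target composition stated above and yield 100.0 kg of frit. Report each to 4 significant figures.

Revised batch per 100.0 kg frit:
  Raw A: 28.99 kg
  Feed B: 16.36 kg
  Source C: 40.38 kg
  Source D: 4.495 kg
  Feed F: 20.53 kg
Total batch = 110.8 kg; LOI loss = 10.76 kg

All internal work maintains full float precision all the way through — values along the way are displayed rounded to four significant figures in the working; a single rounding produces each reported value; all derived quantities are carried starting from the weights per 100.0 kg of glass at exact precision (net glass mass, the yield, LOI, the totals, the five compositions), as given in the problem or answer text.
Target masses of each oxide per 100.0 kg frit:
  ZnO: 28.93% × 100.0 = 28.93 kg
  ZrO2: 11.03% × 100.0 = 11.03 kg
  Al2O3: 3.071% × 100.0 = 3.071 kg
  CaO: 11.47% × 100.0 = 11.47 kg
  SiO2: 45.49% × 100.0 = 45.49 kg
A balance pass over the oxides, on the weights just shown, on the stated basis (every target is met by its sum inside rounding margins):
  ZnO: 28.99·0.9980 = 28.93 kg (target 28.93 kg)
  ZrO2: 16.36·0.6743 = 11.03 kg (target 11.03 kg)
  Al2O3: 40.38·0.003000 + 4.495·0.6562 = 3.071 kg (target 3.071 kg)
  CaO: 20.53·0.5587 = 11.47 kg (target 11.47 kg)
  SiO2: 16.36·0.3247 + 40.38·0.9949 = 45.49 kg (target 45.49 kg)
Glass-mass bookkeeping: batch Σ − ignition loss = 99.99 kg (targets for the oxides total 99.99 kg; the stated basis being 100.0 kg — gaps are rounding artifacts).
Total batch = Σ batch = 110.8 kg; Σ batch·LOI gives LOI loss = 10.76 kg; yield, glass over the total, = 90.28%.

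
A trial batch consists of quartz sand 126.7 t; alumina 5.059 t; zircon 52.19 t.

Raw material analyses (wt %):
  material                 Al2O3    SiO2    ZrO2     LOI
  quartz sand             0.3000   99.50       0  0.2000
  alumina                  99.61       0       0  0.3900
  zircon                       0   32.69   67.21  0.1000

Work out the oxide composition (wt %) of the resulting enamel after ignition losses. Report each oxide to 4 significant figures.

Exact precision is maintained at each step — mid-chain values are displayed (rounded to four significant digits) between the steps. Every reported figure is rounded exactly once — derived quantities (net glass mass, yield, three oxide percentages, totals, LOI) are rebuilt in full float precision from the weighed amounts on 183.6 t of glass precisely as stated by either problem or answer.
What the batch supplies per oxide:
  Al2O3: 126.7·0.003000 + 5.059·0.9961 = 5.419 t
  SiO2: 126.7·0.9950 + 52.19·0.3269 = 143.1 t
  ZrO2: 52.19·0.6721 = 35.08 t
LOI: 126.7·0.002000 + 5.059·0.003900 + 52.19·0.001000 = 0.3253 t
Glass mass = batch − LOI = 183.9 − 0.3253 = 183.6 t (= the summed oxide contributions)
wt % = oxide mass / glass mass × 100

Glass mass = 183.6 t (batch 183.9 − LOI 0.3253).
Composition: Al2O3 2.951%, SiO2 77.95%, ZrO2 19.10%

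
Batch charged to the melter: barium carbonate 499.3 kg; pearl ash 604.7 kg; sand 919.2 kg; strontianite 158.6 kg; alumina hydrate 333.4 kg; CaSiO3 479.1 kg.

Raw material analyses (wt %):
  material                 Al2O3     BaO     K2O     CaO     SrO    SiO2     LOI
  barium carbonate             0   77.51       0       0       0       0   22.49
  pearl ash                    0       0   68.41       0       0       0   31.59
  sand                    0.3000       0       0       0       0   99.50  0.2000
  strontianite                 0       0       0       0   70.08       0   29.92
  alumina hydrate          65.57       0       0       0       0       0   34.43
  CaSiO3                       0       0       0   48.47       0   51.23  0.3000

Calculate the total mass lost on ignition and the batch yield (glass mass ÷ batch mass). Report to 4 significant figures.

The intermediate values are shown rounded off to 4 significant digits on the page. The whole derivation maintains full precision through every step. A single rounding produces each reported figure — all derived quantities are recomputed starting from the weights on 2525 kg of glass at full precision (the yield, the six compositions, the totals, ignition loss, glass mass) exactly as shown in the problem or answer text.
Each material's LOI contribution:
  barium carbonate: 499.3 × 0.2249 = 112.3 kg
  pearl ash: 604.7 × 0.3159 = 191.0 kg
  sand: 919.2 × 0.002000 = 1.838 kg
  strontianite: 158.6 × 0.2992 = 47.45 kg
  alumina hydrate: 333.4 × 0.3443 = 114.8 kg
  CaSiO3: 479.1 × 0.003000 = 1.437 kg
Total LOI = 468.8 kg
Glass = batch − LOI = 2994 − 468.8 = 2525 kg

LOI loss = 468.8 kg; glass = 2525 kg; yield = 84.34%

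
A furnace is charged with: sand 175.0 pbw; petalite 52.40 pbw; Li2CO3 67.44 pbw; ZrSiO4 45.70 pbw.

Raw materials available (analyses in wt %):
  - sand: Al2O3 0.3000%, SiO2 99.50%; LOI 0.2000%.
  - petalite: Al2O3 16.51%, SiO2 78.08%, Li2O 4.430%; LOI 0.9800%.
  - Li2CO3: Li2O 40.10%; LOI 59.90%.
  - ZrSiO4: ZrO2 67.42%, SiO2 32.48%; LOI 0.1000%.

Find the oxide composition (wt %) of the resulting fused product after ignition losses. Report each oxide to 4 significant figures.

The whole derivation keeps exact precision in every operation; values along the way are displayed, rounded to 4 significant digits, across the worked steps — every reported figure sees exactly one rounding; the derived quantities, including four oxide percentages, net glass mass, ignition loss, the yield, totals, are recomputed starting from the weights for 299.2 pbw of glass in full precision exactly as printed in problem or answer.
Oxide masses out of the charge:
  ZrO2: 45.70·0.6742 = 30.81 pbw
  Al2O3: 175.0·0.003000 + 52.40·0.1651 = 9.176 pbw
  SiO2: 175.0·0.9950 + 52.40·0.7808 + 45.70·0.3248 = 229.9 pbw
  Li2O: 52.40·0.04430 + 67.44·0.4010 = 29.36 pbw
LOI: 175.0·0.002000 + 52.40·0.009800 + 67.44·0.5990 + 45.70·0.001000 = 41.31 pbw
The glass mass, total less LOI, = 340.5 − 41.31 = 299.2 pbw (= the summed oxide contributions)
percent by weight: oxide/glass ×100

Glass mass = 299.2 pbw (batch 340.5 − LOI 41.31).
Composition: ZrO2 10.30%, Al2O3 3.067%, SiO2 76.82%, Li2O 9.813%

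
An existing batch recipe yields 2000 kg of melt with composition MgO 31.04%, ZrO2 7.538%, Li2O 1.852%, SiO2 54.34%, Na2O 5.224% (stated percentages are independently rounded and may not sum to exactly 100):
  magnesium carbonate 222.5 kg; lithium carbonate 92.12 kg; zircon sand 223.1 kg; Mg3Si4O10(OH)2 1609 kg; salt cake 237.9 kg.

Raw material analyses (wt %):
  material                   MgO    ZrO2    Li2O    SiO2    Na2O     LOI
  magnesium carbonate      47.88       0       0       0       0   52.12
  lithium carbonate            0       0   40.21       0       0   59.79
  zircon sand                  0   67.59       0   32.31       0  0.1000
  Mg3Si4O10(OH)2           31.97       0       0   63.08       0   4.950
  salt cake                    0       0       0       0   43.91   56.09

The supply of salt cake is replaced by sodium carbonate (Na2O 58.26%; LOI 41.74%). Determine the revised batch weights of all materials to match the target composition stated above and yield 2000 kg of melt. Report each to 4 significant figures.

Revised batch per 2000 kg melt:
  magnesium carbonate: 222.5 kg
  lithium carbonate: 92.12 kg
  zircon sand: 223.1 kg
  Mg3Si4O10(OH)2: 1609 kg
  sodium carbonate: 179.3 kg
Total batch = 2326 kg; LOI loss = 325.8 kg

Every computation keeps exact precision at all times; the intermediate values are displayed rounded off to 4 significant figures on the page; each reported number takes just one rounding. The derived quantities are re-derived from the weighed amounts on 2000 kg of glass in exact precision (LOI, totals, the five compositions, yield, glass mass) exactly as printed in the question or the answer.
Target masses of each oxide per 2000 kg melt:
  MgO: 31.04% × 2000 = 620.8 kg
  ZrO2: 7.538% × 2000 = 150.8 kg
  Li2O: 1.852% × 2000 = 37.04 kg
  SiO2: 54.34% × 2000 = 1087 kg
  Na2O: 5.224% × 2000 = 104.5 kg
Sums-versus-targets review with the batch weights as given, for the quoted basis mass (every target is met by its sum exact up to rounding of places):
  MgO: 222.5·0.4788 + 1609·0.3197 = 620.9 kg (target 620.8 kg)
  ZrO2: 223.1·0.6759 = 150.8 kg (target 150.8 kg)
  Li2O: 92.12·0.4021 = 37.04 kg (target 37.04 kg)
  SiO2: 223.1·0.3231 + 1609·0.6308 = 1087 kg (target 1087 kg)
  Na2O: 179.3·0.5826 = 104.5 kg (target 104.5 kg)
Glass-mass closure: whole batch net of LOI = 2000 kg (targets for the oxides total 2000 kg; against the stated basis, 2000 kg — rounding explains the deltas).
Whole-batch sum: Σ batch = 2326 kg; loss to ignition Σ batch·LOI = 325.8 kg; yield: glass divided by total = 86.00%.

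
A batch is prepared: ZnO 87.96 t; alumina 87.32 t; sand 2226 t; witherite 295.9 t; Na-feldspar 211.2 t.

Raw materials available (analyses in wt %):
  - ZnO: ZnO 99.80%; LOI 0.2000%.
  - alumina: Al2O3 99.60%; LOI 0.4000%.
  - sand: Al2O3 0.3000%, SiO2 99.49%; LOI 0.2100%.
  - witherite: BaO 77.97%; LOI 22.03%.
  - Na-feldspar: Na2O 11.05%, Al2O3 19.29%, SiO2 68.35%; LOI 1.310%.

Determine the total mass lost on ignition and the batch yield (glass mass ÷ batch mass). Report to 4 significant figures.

LOI loss = 73.15 t; glass = 2835 t; yield = 97.48%

Values along the way are printed with 4-significant-digit rounding on the page. The working math maintains full float precision in all steps; exactly one rounding lands on every reported figure — all derived quantities are computed from the batch weights per 2835 t of glass in full float precision (the totals, glass mass, LOI, the five compositions, the yield), exactly as shown in the problem or the answer.
LOI of each material in turn:
  ZnO: 87.96 × 0.002000 = 0.1759 t
  alumina: 87.32 × 0.004000 = 0.3493 t
  sand: 2226 × 0.002100 = 4.675 t
  witherite: 295.9 × 0.2203 = 65.19 t
  Na-feldspar: 211.2 × 0.01310 = 2.767 t
Total LOI = 73.15 t
Glass = batch − LOI = 2908 − 73.15 = 2835 t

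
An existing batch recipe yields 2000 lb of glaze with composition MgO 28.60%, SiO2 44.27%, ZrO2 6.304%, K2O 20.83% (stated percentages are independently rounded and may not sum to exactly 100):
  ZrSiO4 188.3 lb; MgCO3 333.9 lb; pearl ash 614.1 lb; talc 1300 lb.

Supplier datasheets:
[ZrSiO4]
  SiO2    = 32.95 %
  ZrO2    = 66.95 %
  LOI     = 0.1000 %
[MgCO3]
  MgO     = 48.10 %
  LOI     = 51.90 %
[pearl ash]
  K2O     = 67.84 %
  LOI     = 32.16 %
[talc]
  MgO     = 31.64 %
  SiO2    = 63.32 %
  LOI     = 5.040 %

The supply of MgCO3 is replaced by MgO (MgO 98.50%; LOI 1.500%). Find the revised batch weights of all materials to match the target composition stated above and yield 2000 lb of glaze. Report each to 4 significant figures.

Mid-chain values are printed rounded to four significant digits on the page; the whole derivation holds exact precision through the solve; every reported result is rounded exactly once. All derived quantities are re-derived at full precision (the totals, four oxide percentages, net glass mass, ignition loss, the yield) starting from the weights on 2000 lb of glass, as they appear in the question or the answer.
Oxide-by-oxide targets in 2000 lb glaze:
  MgO: 28.60% × 2000 = 572.0 lb
  SiO2: 44.27% × 2000 = 885.4 lb
  ZrO2: 6.304% × 2000 = 126.1 lb
  K2O: 20.83% × 2000 = 416.6 lb
Checking each oxide sum applying the batch weights above, under the basis named above (every target is met by its sum net of answer rounding effects):
  MgO: 163.0·0.9850 + 1300·0.3164 = 571.9 lb (target 572.0 lb)
  SiO2: 188.3·0.3295 + 1300·0.6332 = 885.2 lb (target 885.4 lb)
  ZrO2: 188.3·0.6695 = 126.1 lb (target 126.1 lb)
  K2O: 614.1·0.6784 = 416.6 lb (target 416.6 lb)
Glass-mass closure: batch Σ − ignition loss = 2000 lb (the Σ of target masses is 2000 lb; versus the stated basis of 2000 lb — a pure rounding effect).
Adding the batch up: Σ batch = 2265 lb; Σ batch·LOI gives LOI loss = 265.6 lb; glass ÷ batch gives a yield of 88.27%.

Revised batch per 2000 lb glaze:
  ZrSiO4: 188.3 lb
  MgO: 163.0 lb
  pearl ash: 614.1 lb
  talc: 1300 lb
Total batch = 2265 lb; LOI loss = 265.6 lb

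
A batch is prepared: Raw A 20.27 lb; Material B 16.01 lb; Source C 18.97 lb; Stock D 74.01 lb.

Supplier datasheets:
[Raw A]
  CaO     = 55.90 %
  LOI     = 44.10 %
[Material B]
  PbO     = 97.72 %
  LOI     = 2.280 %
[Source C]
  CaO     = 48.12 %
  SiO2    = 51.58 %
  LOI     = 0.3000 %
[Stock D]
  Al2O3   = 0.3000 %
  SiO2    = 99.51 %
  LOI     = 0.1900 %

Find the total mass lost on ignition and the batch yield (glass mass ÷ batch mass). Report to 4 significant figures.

LOI loss = 9.502 lb; glass = 119.8 lb; yield = 92.65%

Every computation maintains full float precision from first step to last. Rounding to four significant digits applies to each in-between result as printed. Each reported figure undergoes a single rounding; all derived quantities, which include four oxide percentages, the totals, the yield, net glass mass, LOI, are carried at exact precision, precisely as stated by problem or answer, from the weighed amounts for 119.8 lb of glass.
Loss on ignition, line by line:
  Raw A: 20.27 × 0.4410 = 8.939 lb
  Material B: 16.01 × 0.02280 = 0.3650 lb
  Source C: 18.97 × 0.003000 = 0.05691 lb
  Stock D: 74.01 × 0.001900 = 0.1406 lb
Total LOI = 9.502 lb
Glass = batch − LOI = 129.3 − 9.502 = 119.8 lb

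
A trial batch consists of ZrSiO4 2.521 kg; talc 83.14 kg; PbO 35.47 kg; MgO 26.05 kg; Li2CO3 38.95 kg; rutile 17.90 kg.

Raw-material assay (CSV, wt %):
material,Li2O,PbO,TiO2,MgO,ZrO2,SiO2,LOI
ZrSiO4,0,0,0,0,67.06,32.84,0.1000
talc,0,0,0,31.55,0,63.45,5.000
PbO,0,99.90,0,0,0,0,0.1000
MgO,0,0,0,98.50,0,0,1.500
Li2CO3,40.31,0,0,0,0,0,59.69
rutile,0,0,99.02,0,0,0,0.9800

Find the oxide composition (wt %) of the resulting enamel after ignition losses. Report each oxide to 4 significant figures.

All arithmetic maintains full precision through every step. The intermediate values are printed, with 4-significant-digit rounding, on the page; a single rounding yields every reported result — derived quantities, which include six oxide percentages, yield, ignition loss, net glass mass, totals, are computed in exact precision, as set out in the question or the answer, from the batch weights for 176.0 kg of glass.
Mass of each oxide from the mix:
  Li2O: 38.95·0.4031 = 15.70 kg
  PbO: 35.47·0.9990 = 35.43 kg
  TiO2: 17.90·0.9902 = 17.72 kg
  MgO: 83.14·0.3155 + 26.05·0.9850 = 51.89 kg
  ZrO2: 2.521·0.6706 = 1.691 kg
  SiO2: 2.521·0.3284 + 83.14·0.6345 = 53.58 kg
LOI: 2.521·0.001000 + 83.14·0.05000 + 35.47·0.001000 + 26.05·0.01500 + 38.95·0.5969 + 17.90·0.009800 = 28.01 kg
The glass mass, total less LOI, = 204.0 − 28.01 = 176.0 kg (matching Σ of the oxides)
percent share: oxide ÷ glass, ×100

Glass mass = 176.0 kg (batch 204.0 − LOI 28.01).
Composition: Li2O 8.920%, PbO 20.13%, TiO2 10.07%, MgO 29.48%, ZrO2 0.9604%, SiO2 30.44%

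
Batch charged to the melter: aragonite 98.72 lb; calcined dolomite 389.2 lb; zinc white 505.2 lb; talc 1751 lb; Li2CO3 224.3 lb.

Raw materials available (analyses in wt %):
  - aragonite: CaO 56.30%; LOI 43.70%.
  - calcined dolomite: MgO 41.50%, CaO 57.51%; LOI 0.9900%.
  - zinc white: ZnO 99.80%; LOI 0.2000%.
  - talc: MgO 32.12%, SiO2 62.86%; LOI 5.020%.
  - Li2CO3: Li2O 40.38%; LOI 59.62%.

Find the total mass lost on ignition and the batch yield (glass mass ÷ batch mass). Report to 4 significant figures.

Working values are printed rounded to four significant figures across the worked steps. Every computation keeps full precision in every operation — each reported figure takes exactly one rounding. Derived quantities are recomputed in full precision (the yield, net glass mass, five oxide percentages, the totals, ignition loss) using the weight values per 2699 lb of glass, as set out in the problem or the answer.
Loss on ignition, line by line:
  aragonite: 98.72 × 0.4370 = 43.14 lb
  calcined dolomite: 389.2 × 0.009900 = 3.853 lb
  zinc white: 505.2 × 0.002000 = 1.010 lb
  talc: 1751 × 0.05020 = 87.90 lb
  Li2CO3: 224.3 × 0.5962 = 133.7 lb
Total LOI = 269.6 lb
Glass = batch − LOI = 2968 − 269.6 = 2699 lb

LOI loss = 269.6 lb; glass = 2699 lb; yield = 90.92%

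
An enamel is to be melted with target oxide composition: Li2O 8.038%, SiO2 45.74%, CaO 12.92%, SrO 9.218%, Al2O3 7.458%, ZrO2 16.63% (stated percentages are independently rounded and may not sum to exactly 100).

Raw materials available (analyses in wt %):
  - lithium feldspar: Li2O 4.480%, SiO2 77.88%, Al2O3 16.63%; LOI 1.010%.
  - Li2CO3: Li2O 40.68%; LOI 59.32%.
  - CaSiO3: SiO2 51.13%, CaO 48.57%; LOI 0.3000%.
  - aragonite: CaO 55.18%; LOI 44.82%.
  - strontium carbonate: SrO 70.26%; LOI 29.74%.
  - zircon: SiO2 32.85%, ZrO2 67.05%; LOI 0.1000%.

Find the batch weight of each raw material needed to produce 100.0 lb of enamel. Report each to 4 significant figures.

Batch per 100.0 lb enamel:
  lithium feldspar: 44.85 lb
  Li2CO3: 14.82 lb
  CaSiO3: 5.214 lb
  aragonite: 18.83 lb
  strontium carbonate: 13.12 lb
  zircon: 24.80 lb
Total batch = 121.6 lb; LOI loss = 21.63 lb; yield = 82.22%

All arithmetic keeps exact precision from start to finish; mid-chain values appear, rounded to 4 significant figures, as written — each reported result is rounded just once. All derived quantities, including glass mass, the six compositions, the yield, the totals, LOI, are recomputed from the batch weights for 100.0 lb of glass at full precision, precisely as stated by the question or the answer.
Target oxide masses per 100.0 lb enamel:
  Li2O: 8.038% × 100.0 = 8.038 lb
  SiO2: 45.74% × 100.0 = 45.74 lb
  CaO: 12.92% × 100.0 = 12.92 lb
  SrO: 9.218% × 100.0 = 9.218 lb
  Al2O3: 7.458% × 100.0 = 7.458 lb
  ZrO2: 16.63% × 100.0 = 16.63 lb
Sums-versus-targets review using the reported weights, against the basis in use (sums match the target masses inside rounding margins):
  Li2O: 44.85·0.04480 + 14.82·0.4068 = 8.038 lb (target 8.038 lb)
  SiO2: 44.85·0.7788 + 5.214·0.5113 + 24.80·0.3285 = 45.74 lb (target 45.74 lb)
  CaO: 5.214·0.4857 + 18.83·0.5518 = 12.92 lb (target 12.92 lb)
  SrO: 13.12·0.7026 = 9.218 lb (target 9.218 lb)
  Al2O3: 44.85·0.1663 = 7.459 lb (target 7.458 lb)
  ZrO2: 24.80·0.6705 = 16.63 lb (target 16.63 lb)
Glass-mass bookkeeping: Σ batch − LOI loss = 100.0 lb (per-oxide target masses sum to 100.0 lb; with the basis standing at 100.0 lb — any gap is answer rounding).
Total batch = Σ batch = 121.6 lb; loss to ignition Σ batch·LOI = 21.63 lb; yield = glass ÷ total batch = 82.22%.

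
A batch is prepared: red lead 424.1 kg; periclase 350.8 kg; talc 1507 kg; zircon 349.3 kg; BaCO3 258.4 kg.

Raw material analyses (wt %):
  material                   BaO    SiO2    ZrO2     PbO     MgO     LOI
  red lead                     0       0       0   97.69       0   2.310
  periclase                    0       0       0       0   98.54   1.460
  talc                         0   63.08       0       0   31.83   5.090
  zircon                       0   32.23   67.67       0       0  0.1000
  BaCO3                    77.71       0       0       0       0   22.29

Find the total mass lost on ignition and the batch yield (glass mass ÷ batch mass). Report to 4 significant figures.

All arithmetic maintains exact precision through every step — in-progress results are shown (rounded to four significant figures) within the worked lines. Each reported figure is rounded only once — all derived quantities, including ignition loss, totals, the yield, net glass mass, the five compositions, are recomputed from the batch weights for 2740 kg of glass in exact precision as given in the problem or the answer.
Ignition loss by material:
  red lead: 424.1 × 0.02310 = 9.797 kg
  periclase: 350.8 × 0.01460 = 5.122 kg
  talc: 1507 × 0.05090 = 76.71 kg
  zircon: 349.3 × 0.001000 = 0.3493 kg
  BaCO3: 258.4 × 0.2229 = 57.60 kg
Total LOI = 149.6 kg
Glass = batch − LOI = 2890 − 149.6 = 2740 kg

LOI loss = 149.6 kg; glass = 2740 kg; yield = 94.82%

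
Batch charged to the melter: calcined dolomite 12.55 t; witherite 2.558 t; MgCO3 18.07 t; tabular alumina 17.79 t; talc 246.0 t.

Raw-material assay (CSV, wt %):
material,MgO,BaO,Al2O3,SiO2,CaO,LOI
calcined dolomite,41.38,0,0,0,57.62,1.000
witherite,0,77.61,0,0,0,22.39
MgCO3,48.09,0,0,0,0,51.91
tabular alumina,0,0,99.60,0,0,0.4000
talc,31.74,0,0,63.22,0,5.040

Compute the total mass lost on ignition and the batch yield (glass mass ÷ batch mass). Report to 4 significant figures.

LOI loss = 22.55 t; glass = 274.4 t; yield = 92.41%

Mid-chain values are shown (rounded to 4 significant figures) between the steps — all internal work runs at full float precision in all steps. Every reported figure is rounded once only; derived quantities are rebuilt at full float precision (the totals, glass mass, five oxide percentages, yield, ignition loss) using the weight values per 274.4 t of glass, as set out in either problem or answer.
LOI of each material in turn:
  calcined dolomite: 12.55 × 0.01000 = 0.1255 t
  witherite: 2.558 × 0.2239 = 0.5727 t
  MgCO3: 18.07 × 0.5191 = 9.380 t
  tabular alumina: 17.79 × 0.004000 = 0.07116 t
  talc: 246.0 × 0.05040 = 12.40 t
Total LOI = 22.55 t
Glass = batch − LOI = 297.0 − 22.55 = 274.4 t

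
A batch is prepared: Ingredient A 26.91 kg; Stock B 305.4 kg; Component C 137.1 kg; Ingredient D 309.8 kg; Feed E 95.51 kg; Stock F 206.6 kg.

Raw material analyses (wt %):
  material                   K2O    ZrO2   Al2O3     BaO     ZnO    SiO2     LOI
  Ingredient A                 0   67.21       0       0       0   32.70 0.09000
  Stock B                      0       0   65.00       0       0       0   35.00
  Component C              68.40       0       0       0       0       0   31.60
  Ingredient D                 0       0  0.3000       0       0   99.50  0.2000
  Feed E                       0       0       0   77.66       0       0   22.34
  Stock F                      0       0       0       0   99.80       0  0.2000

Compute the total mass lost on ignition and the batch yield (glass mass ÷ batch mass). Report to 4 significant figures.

LOI loss = 172.6 kg; glass = 908.7 kg; yield = 84.04%

Rounding to four significant digits applies to every intermediate as displayed; every computation holds exact precision at every stage; every reported figure is rounded exactly once. All derived quantities are re-derived from the weighed amounts per 908.7 kg of glass in full float precision (totals, glass mass, the yield, six oxide percentages, LOI), as quoted within either problem or answer.
Each material's LOI contribution:
  Ingredient A: 26.91 × 9.000e-04 = 0.02422 kg
  Stock B: 305.4 × 0.3500 = 106.9 kg
  Component C: 137.1 × 0.3160 = 43.32 kg
  Ingredient D: 309.8 × 0.002000 = 0.6196 kg
  Feed E: 95.51 × 0.2234 = 21.34 kg
  Stock F: 206.6 × 0.002000 = 0.4132 kg
Total LOI = 172.6 kg
Glass = batch − LOI = 1081 − 172.6 = 908.7 kg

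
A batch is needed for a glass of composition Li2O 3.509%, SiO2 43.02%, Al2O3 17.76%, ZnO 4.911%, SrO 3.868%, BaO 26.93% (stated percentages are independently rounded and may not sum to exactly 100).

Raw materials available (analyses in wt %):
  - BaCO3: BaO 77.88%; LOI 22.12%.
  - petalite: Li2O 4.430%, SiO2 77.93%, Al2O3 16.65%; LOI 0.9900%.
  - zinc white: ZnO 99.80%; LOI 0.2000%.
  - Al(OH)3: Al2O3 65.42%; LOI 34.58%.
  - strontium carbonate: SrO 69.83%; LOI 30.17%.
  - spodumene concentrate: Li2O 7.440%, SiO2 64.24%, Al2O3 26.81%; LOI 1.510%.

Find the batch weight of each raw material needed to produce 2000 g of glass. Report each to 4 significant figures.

All arithmetic keeps full precision at every stage. Working values appear, with 4-significant-digit rounding, at each printed step; each reported result sees exactly one rounding — the derived quantities, including ignition loss, net glass mass, the totals, the yield, the six compositions, are recomputed from the weighed amounts at 2000 g of glass in full precision, exactly as printed in problem or answer.
The oxide mass targets at 2000 g glass:
  Li2O: 3.509% × 2000 = 70.18 g
  SiO2: 43.02% × 2000 = 860.4 g
  Al2O3: 17.76% × 2000 = 355.2 g
  ZnO: 4.911% × 2000 = 98.22 g
  SrO: 3.868% × 2000 = 77.36 g
  BaO: 26.93% × 2000 = 538.6 g
Oxide-by-oxide audit applying the batch weights above, for the quoted basis mass (sum by sum, the targets are met net of answer rounding effects):
  Li2O: 641.2·0.04430 + 561.5·0.07440 = 70.18 g (target 70.18 g)
  SiO2: 641.2·0.7793 + 561.5·0.6424 = 860.4 g (target 860.4 g)
  Al2O3: 641.2·0.1665 + 149.7·0.6542 + 561.5·0.2681 = 355.2 g (target 355.2 g)
  ZnO: 98.42·0.9980 = 98.22 g (target 98.22 g)
  SrO: 110.8·0.6983 = 77.37 g (target 77.36 g)
  BaO: 691.6·0.7788 = 538.6 g (target 538.6 g)
Glass-mass bookkeeping: the batch minus its LOI: 2000 g (the Σ of target masses is 2000 g; versus the stated basis of 2000 g — gaps are rounding artifacts).
Summing the batch: Σ batch = 2253 g; LOI removed, Σ of batch·LOI: 253.2 g; the yield ratio, glass ÷ batch: 88.76%.

Batch per 2000 g glass:
  BaCO3: 691.6 g
  petalite: 641.2 g
  zinc white: 98.42 g
  Al(OH)3: 149.7 g
  strontium carbonate: 110.8 g
  spodumene concentrate: 561.5 g
Total batch = 2253 g; LOI loss = 253.2 g; yield = 88.76%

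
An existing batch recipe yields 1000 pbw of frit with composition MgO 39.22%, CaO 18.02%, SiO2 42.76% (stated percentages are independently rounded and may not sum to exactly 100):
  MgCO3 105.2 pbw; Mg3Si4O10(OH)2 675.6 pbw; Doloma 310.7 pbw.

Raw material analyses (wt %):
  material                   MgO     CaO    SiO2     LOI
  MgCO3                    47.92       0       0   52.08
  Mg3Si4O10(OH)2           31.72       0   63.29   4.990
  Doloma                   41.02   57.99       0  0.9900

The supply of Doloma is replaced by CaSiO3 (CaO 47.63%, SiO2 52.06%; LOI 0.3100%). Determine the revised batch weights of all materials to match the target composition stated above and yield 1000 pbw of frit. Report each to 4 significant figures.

In-progress results are printed rounded to four significant digits in the printout; all internal work keeps exact precision through the solve — each reported number is rounded once only — derived quantities, including the three compositions, totals, glass mass, yield, LOI, are re-derived starting from the weights on 1000 pbw of glass in exact precision, exactly as shown in the problem or the answer.
Target masses of each oxide per 1000 pbw frit:
  MgO: 39.22% × 1000 = 392.2 pbw
  CaO: 18.02% × 1000 = 180.2 pbw
  SiO2: 42.76% × 1000 = 427.6 pbw
Balance tally, oxide-wise, on the weights just shown, at the basis given (sum by sum, the targets are met within answer rounding):
  MgO: 577.2·0.4792 + 364.4·0.3172 = 392.2 pbw (target 392.2 pbw)
  CaO: 378.3·0.4763 = 180.2 pbw (target 180.2 pbw)
  SiO2: 364.4·0.6329 + 378.3·0.5206 = 427.6 pbw (target 427.6 pbw)
The glass-mass cross-check: total charge less LOI = 999.9 pbw (the targets, summed, come to 1000 pbw; against the stated basis, 1000 pbw — differing by rounding only).
Adding the batch up: Σ batch = 1320 pbw; loss to ignition Σ batch·LOI = 320.0 pbw; as yield: glass ÷ batch → 75.76%.

Revised batch per 1000 pbw frit:
  MgCO3: 577.2 pbw
  Mg3Si4O10(OH)2: 364.4 pbw
  CaSiO3: 378.3 pbw
Total batch = 1320 pbw; LOI loss = 320.0 pbw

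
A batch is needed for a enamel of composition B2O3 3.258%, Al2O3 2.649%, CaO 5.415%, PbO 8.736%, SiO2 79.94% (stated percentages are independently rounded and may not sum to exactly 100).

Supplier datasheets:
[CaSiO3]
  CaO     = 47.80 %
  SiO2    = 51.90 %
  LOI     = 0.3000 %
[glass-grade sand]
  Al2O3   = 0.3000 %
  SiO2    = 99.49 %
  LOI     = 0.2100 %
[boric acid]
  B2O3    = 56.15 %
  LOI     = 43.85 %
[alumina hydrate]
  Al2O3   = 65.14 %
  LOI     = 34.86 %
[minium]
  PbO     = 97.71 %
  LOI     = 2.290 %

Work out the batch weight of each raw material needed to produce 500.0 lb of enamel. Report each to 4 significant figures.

All arithmetic maintains full precision end to end — in-progress results are displayed rounded to four significant figures alongside each step; a single rounding produces every reported figure. All derived quantities (ignition loss, yield, totals, the five compositions, glass mass) are re-derived at full precision from the weighed amounts for 500.0 lb of glass as they appear in the problem or answer text.
Per-oxide target masses for 500.0 lb enamel:
  B2O3: 3.258% × 500.0 = 16.29 lb
  Al2O3: 2.649% × 500.0 = 13.24 lb
  CaO: 5.415% × 500.0 = 27.08 lb
  PbO: 8.736% × 500.0 = 43.68 lb
  SiO2: 79.94% × 500.0 = 399.7 lb
Sums-versus-targets review using the reported weights, relative to the basis at hand (summed amounts equal target values net of answer rounding effects):
  B2O3: 29.01·0.5615 = 16.29 lb (target 16.29 lb)
  Al2O3: 372.2·0.003000 + 18.62·0.6514 = 13.25 lb (target 13.24 lb)
  CaO: 56.64·0.4780 = 27.07 lb (target 27.08 lb)
  PbO: 44.70·0.9771 = 43.68 lb (target 43.68 lb)
  SiO2: 56.64·0.5190 + 372.2·0.9949 = 399.7 lb (target 399.7 lb)
Mass balance on the glass: batch total minus LOI = 500.0 lb (per-oxide target masses sum to 500.0 lb; the stated basis being 500.0 lb — a pure rounding effect).
Summing the batch: Σ batch = 521.2 lb; Σ batch·LOI gives LOI loss = 21.19 lb; the yield ratio, glass ÷ batch: 95.93%.

Batch per 500.0 lb enamel:
  CaSiO3: 56.64 lb
  glass-grade sand: 372.2 lb
  boric acid: 29.01 lb
  alumina hydrate: 18.62 lb
  minium: 44.70 lb
Total batch = 521.2 lb; LOI loss = 21.19 lb; yield = 95.93%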